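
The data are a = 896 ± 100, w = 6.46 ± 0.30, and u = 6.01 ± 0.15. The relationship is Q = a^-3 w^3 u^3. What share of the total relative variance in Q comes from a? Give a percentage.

(δQ/Q)² = (-3·δa/a)² + (3·δw/w)² + (3·δu/u)²
  a term: (-3×0.112)² = 0.112
  w term: (3×0.0464)² = 0.0194
  u term: (3×0.0250)² = 0.00561
Total = 0.137. Share from a = 0.112/0.137 = 0.818.

81.8%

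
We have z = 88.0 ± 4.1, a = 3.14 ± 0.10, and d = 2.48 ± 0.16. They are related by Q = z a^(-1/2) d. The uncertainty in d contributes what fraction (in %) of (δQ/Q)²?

63.2%

(δQ/Q)² = (1·δz/z)² + (−½·δa/a)² + (1·δd/d)²
  z term: (1×0.0466)² = 0.00217
  a term: (-0.5×0.0318)² = 0.000254
  d term: (1×0.0645)² = 0.00416
Total = 0.00659. Share from d = 0.00416/0.00659 = 0.632.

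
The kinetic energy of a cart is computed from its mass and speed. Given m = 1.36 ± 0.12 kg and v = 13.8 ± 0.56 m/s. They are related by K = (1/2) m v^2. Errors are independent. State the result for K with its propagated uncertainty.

K is a product of powers, so relative uncertainties combine in quadrature:
  (1·δm/m)² = (1×0.0882)² = 0.00779;  (2·δv/v)² = (2×0.0406)² = 0.00659
δK/K = √(0.0144) = 0.120
K = 129 J, so δK = 0.120 × 129 = 15.5 J.

129 ± 15.5 J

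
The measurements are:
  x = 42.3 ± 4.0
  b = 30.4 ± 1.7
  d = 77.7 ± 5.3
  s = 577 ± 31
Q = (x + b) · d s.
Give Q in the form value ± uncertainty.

Let u = x + b = 72.7. δu = √(δx² + δb²) = √(16.0 + 2.89) = 4.35, so δu/u = 0.0598.
Q is then a monomial in u, d, s:
δQ/Q = √((δu/u)² + (1·δd/d)² + (1·δs/s)²) = √(0.00357 + 0.00465 + 0.00289) = 0.105
Q = 3.26e+06, so δQ = 0.105 × 3.26e+06 = 3.44e+05.

(3.26 ± 0.344) × 10^6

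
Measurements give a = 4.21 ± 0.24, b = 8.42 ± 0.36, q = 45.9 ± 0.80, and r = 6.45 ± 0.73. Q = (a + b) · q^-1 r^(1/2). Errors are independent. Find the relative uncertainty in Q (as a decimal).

0.0684

Let u = a + b = 12.6. δu = √(δa² + δb²) = √(0.0576 + 0.130) = 0.433, so δu/u = 0.0343.
Q is then a monomial in u, q, r:
δQ/Q = √((δu/u)² + (-1·δq/q)² + (½·δr/r)²) = √(0.00117 + 0.000304 + 0.00320) = 0.0684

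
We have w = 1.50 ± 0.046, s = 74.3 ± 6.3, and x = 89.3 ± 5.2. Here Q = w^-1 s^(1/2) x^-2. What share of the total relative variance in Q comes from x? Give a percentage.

83.2%

(δQ/Q)² = (-1·δw/w)² + (½·δs/s)² + (-2·δx/x)²
  w term: (-1×0.0307)² = 0.000940
  s term: (0.5×0.0848)² = 0.00180
  x term: (-2×0.0582)² = 0.0136
Total = 0.0163. Share from x = 0.0136/0.0163 = 0.832.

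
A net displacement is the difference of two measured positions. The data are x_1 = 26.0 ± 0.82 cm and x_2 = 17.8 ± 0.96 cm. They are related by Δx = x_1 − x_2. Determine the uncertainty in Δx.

For a sum/difference, combine absolute errors in quadrature:
  (δx_1)² = 0.672;  (δx_2)² = 0.922
δΔx = √(1.59) = 1.26 cm

1.26 cm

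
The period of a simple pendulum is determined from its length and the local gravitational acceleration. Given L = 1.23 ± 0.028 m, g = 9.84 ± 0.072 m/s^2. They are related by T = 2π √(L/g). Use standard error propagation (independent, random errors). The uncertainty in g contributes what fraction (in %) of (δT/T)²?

(δT/T)² = (½·δL/L)² + (−½·δg/g)²
  L term: (0.5×0.0228)² = 0.000130
  g term: (-0.5×0.00732)² = 1.34e-05
Total = 0.000143. Share from g = 1.34e-05/0.000143 = 0.0936.

9.36%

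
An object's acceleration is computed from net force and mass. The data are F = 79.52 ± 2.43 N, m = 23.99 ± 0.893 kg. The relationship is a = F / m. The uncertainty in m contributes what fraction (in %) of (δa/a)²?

59.7%

(δa/a)² = (1·δF/F)² + (-1·δm/m)²
  F term: (1×0.0306)² = 0.000934
  m term: (-1×0.0372)² = 0.00139
Total = 0.00232. Share from m = 0.00139/0.00232 = 0.597.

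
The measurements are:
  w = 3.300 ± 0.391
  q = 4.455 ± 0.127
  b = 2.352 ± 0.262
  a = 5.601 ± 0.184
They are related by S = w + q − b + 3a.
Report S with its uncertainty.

22.21 ± 0.736

For a sum/difference, combine absolute errors in quadrature:
  (δw)² = 0.153;  (δq)² = 0.0161;  (δb)² = 0.0686;  (3·δa)² = 0.305
δS = √(0.542) = 0.736
S = 22.21.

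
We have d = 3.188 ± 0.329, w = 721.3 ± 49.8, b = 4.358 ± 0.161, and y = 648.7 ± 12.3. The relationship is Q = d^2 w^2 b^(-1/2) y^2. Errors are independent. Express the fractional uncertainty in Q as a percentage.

25.2%

Q is a product of powers, so relative uncertainties combine in quadrature:
  (2·δd/d)² = (2×0.103)² = 0.0426;  (2·δw/w)² = (2×0.0690)² = 0.0191;  (−½·δb/b)² = (-0.5×0.0369)² = 0.000341;  (2·δy/y)² = (2×0.0190)² = 0.00144
δQ/Q = √(0.0634) = 0.252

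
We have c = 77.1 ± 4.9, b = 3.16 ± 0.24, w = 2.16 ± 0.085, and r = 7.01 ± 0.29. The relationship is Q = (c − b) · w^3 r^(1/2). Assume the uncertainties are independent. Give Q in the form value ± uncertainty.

Let u = c − b = 73.9. δu = √(δc² + δb²) = √(24.0 + 0.0576) = 4.91, so δu/u = 0.0663.
Q is then a monomial in u, w, r:
δQ/Q = √((δu/u)² + (3·δw/w)² + (½·δr/r)²) = √(0.00440 + 0.0139 + 0.000428) = 0.137
Q = 1970, so δQ = 0.137 × 1970 = 270.

1970 ± 270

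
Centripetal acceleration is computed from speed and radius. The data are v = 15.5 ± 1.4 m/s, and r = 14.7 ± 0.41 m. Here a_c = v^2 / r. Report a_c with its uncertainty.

Since a_c is a product/quotient, work with relative uncertainties:
  (2·δv/v)² = (2×0.0903)² = 0.0326;  (-1·δr/r)² = (-1×0.0279)² = 0.000778
δa_c/a_c = √(0.0334) = 0.183
a_c = 16.3 m/s^2, so δa_c = 0.183 × 16.3 = 2.99 m/s^2.

16.3 ± 2.99 m/s^2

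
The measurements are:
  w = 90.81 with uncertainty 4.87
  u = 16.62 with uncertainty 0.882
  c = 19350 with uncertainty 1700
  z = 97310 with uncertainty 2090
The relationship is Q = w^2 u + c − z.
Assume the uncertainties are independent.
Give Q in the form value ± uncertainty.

59100 ± 16600

Let p = w^2·u = 137100. δp/p = √((2·δw/w)² + (1·δu/u)²) = √(0.0115 + 0.00282) = 0.120, so δp = 16400.
Q = p + c − z: δQ = √(δp² + δc² + δz²) = √(2.69e+08 + 2.89e+06 + 4.37e+06) = 16600
Q = 59100.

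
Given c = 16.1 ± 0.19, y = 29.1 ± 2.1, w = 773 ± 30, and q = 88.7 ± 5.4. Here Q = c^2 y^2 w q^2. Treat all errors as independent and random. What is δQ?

Since Q is a product/quotient, work with relative uncertainties:
  (2·δc/c)² = (2×0.0118)² = 0.000557;  (2·δy/y)² = (2×0.0722)² = 0.0208;  (1·δw/w)² = (1×0.0388)² = 0.00151;  (2·δq/q)² = (2×0.0609)² = 0.0148
δQ/Q = √(0.0377) = 0.194
Q = 1.33e+12, so δQ = 0.194 × 1.33e+12 = 2.59e+11.

2.59e+11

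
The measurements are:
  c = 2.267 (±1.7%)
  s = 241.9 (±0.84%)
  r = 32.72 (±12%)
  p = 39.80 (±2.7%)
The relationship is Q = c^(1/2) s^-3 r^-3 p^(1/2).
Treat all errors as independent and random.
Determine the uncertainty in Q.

Relative error in a monomial: (δQ/Q)² = Σ (nᵢ · δxᵢ/xᵢ)².
  (½·δc/c)² = (0.5×0.0170)² = 7.23e-05;  (-3·δs/s)² = (-3×0.00840)² = 0.000635;  (-3·δr/r)² = (-3×0.120)² = 0.130;  (½·δp/p)² = (0.5×0.0270)² = 0.000182
δQ/Q = √(0.130) = 0.361
Q = 1.916e-11, so δQ = 0.361 × 1.916e-11 = 6.92e-12.

6.92e-12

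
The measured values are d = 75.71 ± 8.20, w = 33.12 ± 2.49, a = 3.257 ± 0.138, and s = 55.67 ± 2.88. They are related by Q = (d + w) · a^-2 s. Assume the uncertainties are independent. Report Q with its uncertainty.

571.1 ± 72.4

Let u = d + w = 108.8. δu = √(δd² + δw²) = √(67.2 + 6.20) = 8.57, so δu/u = 0.0787.
Q is then a monomial in u, a, s:
δQ/Q = √((δu/u)² + (-2·δa/a)² + (1·δs/s)²) = √(0.00620 + 0.00718 + 0.00268) = 0.127
Q = 571.1, so δQ = 0.127 × 571.1 = 72.4.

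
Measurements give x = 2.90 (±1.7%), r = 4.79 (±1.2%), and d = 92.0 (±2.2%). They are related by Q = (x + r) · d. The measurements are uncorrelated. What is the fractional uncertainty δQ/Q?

Let u = x + r = 7.69. δu = √(δx² + δr²) = √(0.00243 + 0.00330) = 0.0757, so δu/u = 0.00985.
Q is then a monomial in u, d:
δQ/Q = √((δu/u)² + (1·δd/d)²) = √(9.7e-05 + 0.000484) = 0.0241

0.0241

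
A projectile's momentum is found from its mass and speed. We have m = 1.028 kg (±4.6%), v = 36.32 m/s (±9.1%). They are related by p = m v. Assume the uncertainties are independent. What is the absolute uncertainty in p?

3.81 kg·m/s

For a monomial p ∝ m, v, fractional errors add in quadrature:
  (1·δm/m)² = (1×0.0460)² = 0.00212;  (1·δv/v)² = (1×0.0910)² = 0.00828
δp/p = √(0.0104) = 0.102
p = 37.34 kg·m/s, so δp = 0.102 × 37.34 = 3.81 kg·m/s.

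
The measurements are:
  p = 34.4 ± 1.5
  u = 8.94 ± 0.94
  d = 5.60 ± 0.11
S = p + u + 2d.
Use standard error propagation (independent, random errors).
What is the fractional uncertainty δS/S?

Absolute uncertainties add in quadrature for a linear combination:
  (δp)² = 2.25;  (δu)² = 0.884;  (2·δd)² = 0.0484
δS = √(3.18) = 1.78
S = 54.5, so δS/S = 1.78/54.5 = 0.0327.

0.0327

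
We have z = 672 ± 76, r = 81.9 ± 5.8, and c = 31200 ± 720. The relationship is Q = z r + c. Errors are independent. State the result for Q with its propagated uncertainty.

Let p = z·r = 55000. δp/p = √((1·δz/z)² + (1·δr/r)²) = √(0.0128 + 0.00502) = 0.133, so δp = 7340.
Q = p + c: δQ = √(δp² + δc²) = √(5.39e+07 + 5.18e+05) = 7380
Q = 86200.

86200 ± 7380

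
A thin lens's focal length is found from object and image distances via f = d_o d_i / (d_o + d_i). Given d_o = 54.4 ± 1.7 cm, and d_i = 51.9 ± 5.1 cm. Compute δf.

∂f/∂d_o = (d_i/(d_o+d_i))² = 0.238;  ∂f/∂d_i = (d_o/(d_o+d_i))² = 0.262
δf = √((∂f/∂d_o · δd_o)² + (∂f/∂d_i · δd_i)²) = √(0.164 + 1.78) = 1.40 cm

1.40 cm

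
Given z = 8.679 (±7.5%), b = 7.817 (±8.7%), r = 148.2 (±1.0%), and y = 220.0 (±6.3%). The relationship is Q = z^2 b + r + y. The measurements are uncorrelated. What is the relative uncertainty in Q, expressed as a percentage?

Let p = z^2·b = 588.8. δp/p = √((2·δz/z)² + (1·δb/b)²) = √(0.0225 + 0.00757) = 0.173, so δp = 102.
Q = p + r + y: δQ = √(δp² + δr² + δy²) = √(10400 + 2.20 + 192) = 103
Q = 957.0, so δQ/Q = 103/957.0 = 0.108.

10.8%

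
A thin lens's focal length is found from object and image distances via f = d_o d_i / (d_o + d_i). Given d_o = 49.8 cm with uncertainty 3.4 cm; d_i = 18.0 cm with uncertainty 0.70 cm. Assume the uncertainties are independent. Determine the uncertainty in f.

0.447 cm

∂f/∂d_o = (d_i/(d_o+d_i))² = 0.0705;  ∂f/∂d_i = (d_o/(d_o+d_i))² = 0.540
δf = √((∂f/∂d_o · δd_o)² + (∂f/∂d_i · δd_i)²) = √(0.0574 + 0.143) = 0.447 cm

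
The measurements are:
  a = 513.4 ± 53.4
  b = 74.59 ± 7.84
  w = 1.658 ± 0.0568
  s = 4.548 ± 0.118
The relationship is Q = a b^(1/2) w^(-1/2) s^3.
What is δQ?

45700

Products/powers → add relative errors in quadrature, weighted by exponent:
  (1·δa/a)² = (1×0.104)² = 0.0108;  (½·δb/b)² = (0.5×0.105)² = 0.00276;  (−½·δw/w)² = (-0.5×0.0343)² = 0.000293;  (3·δs/s)² = (3×0.0259)² = 0.00606
δQ/Q = √(0.0199) = 0.141
Q = 323900, so δQ = 0.141 × 323900 = 45700.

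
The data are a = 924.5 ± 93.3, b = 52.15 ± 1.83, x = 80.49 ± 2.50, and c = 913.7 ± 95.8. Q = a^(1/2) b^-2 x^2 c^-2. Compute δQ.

2.04e-05

Products/powers → add relative errors in quadrature, weighted by exponent:
  (½·δa/a)² = (0.5×0.101)² = 0.00255;  (-2·δb/b)² = (-2×0.0351)² = 0.00493;  (2·δx/x)² = (2×0.0311)² = 0.00386;  (-2·δc/c)² = (-2×0.105)² = 0.0440
δQ/Q = √(0.0553) = 0.235
Q = 8.676e-05, so δQ = 0.235 × 8.676e-05 = 2.04e-05.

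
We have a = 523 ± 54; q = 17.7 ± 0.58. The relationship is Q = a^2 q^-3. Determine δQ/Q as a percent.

Q is a product of powers, so relative uncertainties combine in quadrature:
  (2·δa/a)² = (2×0.103)² = 0.0426;  (-3·δq/q)² = (-3×0.0328)² = 0.00966
δQ/Q = √(0.0523) = 0.229

22.9%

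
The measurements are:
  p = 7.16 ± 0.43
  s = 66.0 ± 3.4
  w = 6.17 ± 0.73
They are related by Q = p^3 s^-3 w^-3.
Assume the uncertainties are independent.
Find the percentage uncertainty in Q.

42.7%

For a monomial Q ∝ p^3, s^-3, w^-3, fractional errors add in quadrature:
  (3·δp/p)² = (3×0.0601)² = 0.0325;  (-3·δs/s)² = (-3×0.0515)² = 0.0239;  (-3·δw/w)² = (-3×0.118)² = 0.126
δQ/Q = √(0.182) = 0.427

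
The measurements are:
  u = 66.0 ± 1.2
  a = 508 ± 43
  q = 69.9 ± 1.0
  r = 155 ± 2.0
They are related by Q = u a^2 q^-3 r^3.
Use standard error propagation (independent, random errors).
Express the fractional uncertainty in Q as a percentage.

18.0%

Q is a product of powers, so relative uncertainties combine in quadrature:
  (1·δu/u)² = (1×0.0182)² = 0.000331;  (2·δa/a)² = (2×0.0846)² = 0.0287;  (-3·δq/q)² = (-3×0.0143)² = 0.00184;  (3·δr/r)² = (3×0.0129)² = 0.00150
δQ/Q = √(0.0323) = 0.180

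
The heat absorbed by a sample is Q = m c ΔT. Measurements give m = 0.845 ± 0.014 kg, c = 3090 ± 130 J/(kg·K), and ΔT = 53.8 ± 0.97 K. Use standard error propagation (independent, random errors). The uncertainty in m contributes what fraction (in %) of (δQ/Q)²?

(δQ/Q)² = (1·δm/m)² + (1·δc/c)² + (1·δΔT/ΔT)²
  m term: (1×0.0166)² = 0.000275
  c term: (1×0.0421)² = 0.00177
  ΔT term: (1×0.0180)² = 0.000325
Total = 0.00237. Share from m = 0.000275/0.00237 = 0.116.

11.6%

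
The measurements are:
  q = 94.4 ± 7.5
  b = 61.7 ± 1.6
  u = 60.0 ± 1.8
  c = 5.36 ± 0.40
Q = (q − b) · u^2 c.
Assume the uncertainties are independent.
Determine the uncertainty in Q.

1.6e+05

Let w = q − b = 32.7. δw = √(δq² + δb²) = √(56.2 + 2.56) = 7.67, so δw/w = 0.235.
Q is then a monomial in w, u, c:
δQ/Q = √((δw/w)² + (2·δu/u)² + (1·δc/c)²) = √(0.0550 + 0.00360 + 0.00557) = 0.253
Q = 6.31e+05, so δQ = 0.253 × 6.31e+05 = 1.6e+05.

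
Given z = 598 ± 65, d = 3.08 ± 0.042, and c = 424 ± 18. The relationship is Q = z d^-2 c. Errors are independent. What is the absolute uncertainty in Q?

3200

Products/powers → add relative errors in quadrature, weighted by exponent:
  (1·δz/z)² = (1×0.109)² = 0.0118;  (-2·δd/d)² = (-2×0.0136)² = 0.000744;  (1·δc/c)² = (1×0.0425)² = 0.00180
δQ/Q = √(0.0144) = 0.120
Q = 26700, so δQ = 0.120 × 26700 = 3200.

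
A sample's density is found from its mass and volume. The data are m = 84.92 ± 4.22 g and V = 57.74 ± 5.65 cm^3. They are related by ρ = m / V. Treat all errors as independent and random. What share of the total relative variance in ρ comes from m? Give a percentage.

20.5%

(δρ/ρ)² = (1·δm/m)² + (-1·δV/V)²
  m term: (1×0.0497)² = 0.00247
  V term: (-1×0.0979)² = 0.00958
Total = 0.0120. Share from m = 0.00247/0.0120 = 0.205.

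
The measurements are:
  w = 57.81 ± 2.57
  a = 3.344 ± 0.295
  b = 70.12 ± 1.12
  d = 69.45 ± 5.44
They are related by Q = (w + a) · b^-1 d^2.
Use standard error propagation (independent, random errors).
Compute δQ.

686

Let u = w + a = 61.15. δu = √(δw² + δa²) = √(6.60 + 0.0870) = 2.59, so δu/u = 0.0423.
Q is then a monomial in u, b, d:
δQ/Q = √((δu/u)² + (-1·δb/b)² + (2·δd/d)²) = √(0.00179 + 0.000255 + 0.0245) = 0.163
Q = 4207, so δQ = 0.163 × 4207 = 686.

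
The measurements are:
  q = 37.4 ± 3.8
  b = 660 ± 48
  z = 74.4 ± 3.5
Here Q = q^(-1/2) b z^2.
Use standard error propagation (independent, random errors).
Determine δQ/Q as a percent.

12.9%

Each factor contributes (exponent × relative error)² to (δQ/Q)²:
  (−½·δq/q)² = (-0.5×0.102)² = 0.00258;  (1·δb/b)² = (1×0.0727)² = 0.00529;  (2·δz/z)² = (2×0.0470)² = 0.00885
δQ/Q = √(0.0167) = 0.129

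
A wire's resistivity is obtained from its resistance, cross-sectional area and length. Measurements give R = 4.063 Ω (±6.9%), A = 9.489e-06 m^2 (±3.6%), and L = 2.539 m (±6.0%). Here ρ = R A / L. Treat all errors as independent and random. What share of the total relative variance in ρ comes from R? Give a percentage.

(δρ/ρ)² = (1·δR/R)² + (1·δA/A)² + (-1·δL/L)²
  R term: (1×0.0690)² = 0.00476
  A term: (1×0.0360)² = 0.00130
  L term: (-1×0.0600)² = 0.00360
Total = 0.00966. Share from R = 0.00476/0.00966 = 0.493.

49.3%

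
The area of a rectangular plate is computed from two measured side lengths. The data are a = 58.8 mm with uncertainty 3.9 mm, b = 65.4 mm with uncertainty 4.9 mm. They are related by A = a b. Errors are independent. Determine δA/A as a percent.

Relative error in a monomial: (δA/A)² = Σ (nᵢ · δxᵢ/xᵢ)².
  (1·δa/a)² = (1×0.0663)² = 0.00440;  (1·δb/b)² = (1×0.0749)² = 0.00561
δA/A = √(0.0100) = 0.100

10.0%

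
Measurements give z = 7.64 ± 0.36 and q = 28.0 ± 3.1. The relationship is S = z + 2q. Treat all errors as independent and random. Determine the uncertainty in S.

S is a linear combination, so absolute uncertainties add in quadrature:
  (δz)² = 0.130;  (2·δq)² = 38.4
δS = √(38.6) = 6.21

6.21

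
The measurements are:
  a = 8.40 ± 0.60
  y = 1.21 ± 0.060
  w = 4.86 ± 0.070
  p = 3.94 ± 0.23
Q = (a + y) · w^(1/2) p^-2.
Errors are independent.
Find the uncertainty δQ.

Let u = a + y = 9.61. δu = √(δa² + δy²) = √(0.360 + 0.00360) = 0.603, so δu/u = 0.0627.
Q is then a monomial in u, w, p:
δQ/Q = √((δu/u)² + (½·δw/w)² + (-2·δp/p)²) = √(0.00394 + 5.19e-05 + 0.0136) = 0.133
Q = 1.36, so δQ = 0.133 × 1.36 = 0.181.

0.181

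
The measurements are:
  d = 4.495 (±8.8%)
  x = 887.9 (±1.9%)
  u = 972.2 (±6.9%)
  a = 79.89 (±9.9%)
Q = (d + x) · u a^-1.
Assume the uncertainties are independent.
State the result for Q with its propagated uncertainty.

Let w = d + x = 892.4. δw = √(δd² + δx²) = √(0.156 + 285) = 16.9, so δw/w = 0.0189.
Q is then a monomial in w, u, a:
δQ/Q = √((δw/w)² + (1·δu/u)² + (-1·δa/a)²) = √(0.000358 + 0.00476 + 0.00980) = 0.122
Q = 10860, so δQ = 0.122 × 10860 = 1330.

10860 ± 1330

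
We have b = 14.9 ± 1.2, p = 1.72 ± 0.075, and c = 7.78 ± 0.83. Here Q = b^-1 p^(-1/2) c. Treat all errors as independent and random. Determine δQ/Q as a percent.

Since Q is a product/quotient, work with relative uncertainties:
  (-1·δb/b)² = (-1×0.0805)² = 0.00649;  (−½·δp/p)² = (-0.5×0.0436)² = 0.000475;  (1·δc/c)² = (1×0.107)² = 0.0114
δQ/Q = √(0.0183) = 0.135

13.5%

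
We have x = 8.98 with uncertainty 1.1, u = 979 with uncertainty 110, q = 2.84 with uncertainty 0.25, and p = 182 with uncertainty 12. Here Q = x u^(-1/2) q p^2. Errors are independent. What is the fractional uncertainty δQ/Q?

Products/powers → add relative errors in quadrature, weighted by exponent:
  (1·δx/x)² = (1×0.122)² = 0.0150;  (−½·δu/u)² = (-0.5×0.112)² = 0.00316;  (1·δq/q)² = (1×0.0880)² = 0.00775;  (2·δp/p)² = (2×0.0659)² = 0.0174
δQ/Q = √(0.0433) = 0.208

0.208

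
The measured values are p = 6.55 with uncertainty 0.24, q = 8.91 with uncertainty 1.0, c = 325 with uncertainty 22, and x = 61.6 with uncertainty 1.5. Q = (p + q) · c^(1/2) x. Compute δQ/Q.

Let u = p + q = 15.5. δu = √(δp² + δq²) = √(0.0576 + 1.00) = 1.03, so δu/u = 0.0665.
Q is then a monomial in u, c, x:
δQ/Q = √((δu/u)² + (½·δc/c)² + (1·δx/x)²) = √(0.00442 + 0.00115 + 0.000593) = 0.0785

0.0785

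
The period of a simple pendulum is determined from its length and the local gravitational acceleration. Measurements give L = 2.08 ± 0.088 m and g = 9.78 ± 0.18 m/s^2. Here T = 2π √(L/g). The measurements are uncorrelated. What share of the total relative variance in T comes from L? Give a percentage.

(δT/T)² = (½·δL/L)² + (−½·δg/g)²
  L term: (0.5×0.0423)² = 0.000447
  g term: (-0.5×0.0184)² = 8.47e-05
Total = 0.000532. Share from L = 0.000447/0.000532 = 0.841.

84.1%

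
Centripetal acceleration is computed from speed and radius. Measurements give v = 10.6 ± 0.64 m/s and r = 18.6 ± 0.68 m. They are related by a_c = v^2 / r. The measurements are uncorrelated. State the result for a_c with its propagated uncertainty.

Since a_c is a product/quotient, work with relative uncertainties:
  (2·δv/v)² = (2×0.0604)² = 0.0146;  (-1·δr/r)² = (-1×0.0366)² = 0.00134
δa_c/a_c = √(0.0159) = 0.126
a_c = 6.04 m/s^2, so δa_c = 0.126 × 6.04 = 0.762 m/s^2.

6.04 ± 0.762 m/s^2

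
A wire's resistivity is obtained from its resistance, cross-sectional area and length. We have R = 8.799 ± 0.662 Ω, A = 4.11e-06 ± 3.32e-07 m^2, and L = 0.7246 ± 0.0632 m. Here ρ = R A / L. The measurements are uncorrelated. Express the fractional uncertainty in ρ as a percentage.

Relative error in a monomial: (δρ/ρ)² = Σ (nᵢ · δxᵢ/xᵢ)².
  (1·δR/R)² = (1×0.0752)² = 0.00566;  (1·δA/A)² = (1×0.0808)² = 0.00653;  (-1·δL/L)² = (-1×0.0872)² = 0.00761
δρ/ρ = √(0.0198) = 0.141

14.1%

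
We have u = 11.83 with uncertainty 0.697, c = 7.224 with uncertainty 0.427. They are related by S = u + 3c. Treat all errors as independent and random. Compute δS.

S is a linear combination, so absolute uncertainties add in quadrature:
  (δu)² = 0.486;  (3·δc)² = 1.64
δS = √(2.13) = 1.46

1.46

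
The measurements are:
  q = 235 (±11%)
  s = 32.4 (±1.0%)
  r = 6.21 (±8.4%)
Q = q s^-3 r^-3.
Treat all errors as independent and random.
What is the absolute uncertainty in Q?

For a monomial Q ∝ q, s^-3, r^-3, fractional errors add in quadrature:
  (1·δq/q)² = (1×0.110)² = 0.0121;  (-3·δs/s)² = (-3×0.0100)² = 0.000900;  (-3·δr/r)² = (-3×0.0840)² = 0.0635
δQ/Q = √(0.0765) = 0.277
Q = 2.89e-05, so δQ = 0.277 × 2.89e-05 = 7.98e-06.

7.98e-06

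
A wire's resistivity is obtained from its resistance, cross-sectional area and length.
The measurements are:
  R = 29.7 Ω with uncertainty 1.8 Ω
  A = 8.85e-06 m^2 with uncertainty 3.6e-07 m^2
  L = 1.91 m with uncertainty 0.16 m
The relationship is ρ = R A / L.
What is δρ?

Since ρ is a product/quotient, work with relative uncertainties:
  (1·δR/R)² = (1×0.0606)² = 0.00367;  (1·δA/A)² = (1×0.0407)² = 0.00165;  (-1·δL/L)² = (-1×0.0838)² = 0.00702
δρ/ρ = √(0.0123) = 0.111
ρ = 0.000138 Ω·m, so δρ = 0.111 × 0.000138 = 1.53e-05 Ω·m.

1.53e-05 Ω·m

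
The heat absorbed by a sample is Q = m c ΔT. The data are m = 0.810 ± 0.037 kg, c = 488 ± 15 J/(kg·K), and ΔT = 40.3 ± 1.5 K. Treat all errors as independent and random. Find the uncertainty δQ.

1060 J

Products/powers → add relative errors in quadrature, weighted by exponent:
  (1·δm/m)² = (1×0.0457)² = 0.00209;  (1·δc/c)² = (1×0.0307)² = 0.000945;  (1·δΔT/ΔT)² = (1×0.0372)² = 0.00139
δQ/Q = √(0.00442) = 0.0665
Q = 15900 J, so δQ = 0.0665 × 15900 = 1060 J.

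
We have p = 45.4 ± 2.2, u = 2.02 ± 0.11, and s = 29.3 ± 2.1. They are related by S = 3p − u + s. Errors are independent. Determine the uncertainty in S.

For a sum/difference, combine absolute errors in quadrature:
  (3·δp)² = 43.6;  (δu)² = 0.0121;  (δs)² = 4.41
δS = √(48.0) = 6.93

6.93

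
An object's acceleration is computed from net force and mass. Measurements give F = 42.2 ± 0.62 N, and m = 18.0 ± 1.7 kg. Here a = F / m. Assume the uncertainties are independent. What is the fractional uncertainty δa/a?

a is a product of powers, so relative uncertainties combine in quadrature:
  (1·δF/F)² = (1×0.0147)² = 0.000216;  (-1·δm/m)² = (-1×0.0944)² = 0.00892
δa/a = √(0.00914) = 0.0956

0.0956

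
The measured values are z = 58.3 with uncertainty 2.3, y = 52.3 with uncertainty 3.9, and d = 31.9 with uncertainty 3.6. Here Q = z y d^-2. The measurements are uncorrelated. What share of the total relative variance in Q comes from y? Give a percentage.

9.58%

(δQ/Q)² = (1·δz/z)² + (1·δy/y)² + (-2·δd/d)²
  z term: (1×0.0395)² = 0.00156
  y term: (1×0.0746)² = 0.00556
  d term: (-2×0.113)² = 0.0509
Total = 0.0581. Share from y = 0.00556/0.0581 = 0.0958.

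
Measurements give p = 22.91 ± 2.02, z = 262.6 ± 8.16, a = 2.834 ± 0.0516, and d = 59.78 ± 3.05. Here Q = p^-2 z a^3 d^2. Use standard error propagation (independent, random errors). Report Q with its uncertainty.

Relative error in a monomial: (δQ/Q)² = Σ (nᵢ · δxᵢ/xᵢ)².
  (-2·δp/p)² = (-2×0.0882)² = 0.0311;  (1·δz/z)² = (1×0.0311)² = 0.000966;  (3·δa/a)² = (3×0.0182)² = 0.00298;  (2·δd/d)² = (2×0.0510)² = 0.0104
δQ/Q = √(0.0455) = 0.213
Q = 40700, so δQ = 0.213 × 40700 = 8680.

40700 ± 8680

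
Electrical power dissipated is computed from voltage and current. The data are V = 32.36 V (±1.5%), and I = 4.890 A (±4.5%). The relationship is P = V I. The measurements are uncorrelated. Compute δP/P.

0.0474

P is a product of powers, so relative uncertainties combine in quadrature:
  (1·δV/V)² = (1×0.0150)² = 0.000225;  (1·δI/I)² = (1×0.0450)² = 0.00202
δP/P = √(0.00225) = 0.0474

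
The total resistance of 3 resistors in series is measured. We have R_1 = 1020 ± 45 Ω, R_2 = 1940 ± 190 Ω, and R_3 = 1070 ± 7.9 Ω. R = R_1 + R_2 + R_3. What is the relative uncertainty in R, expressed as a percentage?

Absolute uncertainties add in quadrature for a linear combination:
  (δR_1)² = 2020;  (δR_2)² = 36100;  (δR_3)² = 62.4
δR = √(38200) = 195 Ω
R = 4030 Ω, so δR/R = 195/4030 = 0.0485.

4.85%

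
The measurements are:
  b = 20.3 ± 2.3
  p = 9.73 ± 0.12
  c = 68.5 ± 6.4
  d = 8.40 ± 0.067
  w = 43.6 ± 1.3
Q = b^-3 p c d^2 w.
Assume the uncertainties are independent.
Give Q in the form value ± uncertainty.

245 ± 86.9

Q is a product of powers, so relative uncertainties combine in quadrature:
  (-3·δb/b)² = (-3×0.113)² = 0.116;  (1·δp/p)² = (1×0.0123)² = 0.000152;  (1·δc/c)² = (1×0.0934)² = 0.00873;  (2·δd/d)² = (2×0.00798)² = 0.000254;  (1·δw/w)² = (1×0.0298)² = 0.000889
δQ/Q = √(0.126) = 0.354
Q = 245, so δQ = 0.354 × 245 = 86.9.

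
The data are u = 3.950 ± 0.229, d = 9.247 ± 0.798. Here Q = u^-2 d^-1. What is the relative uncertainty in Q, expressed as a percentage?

14.5%

Each factor contributes (exponent × relative error)² to (δQ/Q)²:
  (-2·δu/u)² = (-2×0.0580)² = 0.0134;  (-1·δd/d)² = (-1×0.0863)² = 0.00745
δQ/Q = √(0.0209) = 0.145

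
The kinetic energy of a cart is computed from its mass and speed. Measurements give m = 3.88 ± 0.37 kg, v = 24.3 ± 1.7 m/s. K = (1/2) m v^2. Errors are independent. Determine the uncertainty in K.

194 J

Since K is a product/quotient, work with relative uncertainties:
  (1·δm/m)² = (1×0.0954)² = 0.00909;  (2·δv/v)² = (2×0.0700)² = 0.0196
δK/K = √(0.0287) = 0.169
K = 1150 J, so δK = 0.169 × 1150 = 194 J.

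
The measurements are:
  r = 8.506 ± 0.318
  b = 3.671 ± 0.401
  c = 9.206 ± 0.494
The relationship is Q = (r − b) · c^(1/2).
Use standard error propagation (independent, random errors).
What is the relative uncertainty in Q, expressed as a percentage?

Let u = r − b = 4.835. δu = √(δr² + δb²) = √(0.101 + 0.161) = 0.512, so δu/u = 0.106.
Q is then a monomial in u, c:
δQ/Q = √((δu/u)² + (½·δc/c)²) = √(0.0112 + 0.000720) = 0.109

10.9%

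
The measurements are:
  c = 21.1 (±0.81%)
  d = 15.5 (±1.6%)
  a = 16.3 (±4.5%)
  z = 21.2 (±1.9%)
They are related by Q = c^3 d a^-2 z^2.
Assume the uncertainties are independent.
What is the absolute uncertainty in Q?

25100

Each factor contributes (exponent × relative error)² to (δQ/Q)²:
  (3·δc/c)² = (3×0.00810)² = 0.000590;  (1·δd/d)² = (1×0.0160)² = 0.000256;  (-2·δa/a)² = (-2×0.0450)² = 0.00810;  (2·δz/z)² = (2×0.0190)² = 0.00144
δQ/Q = √(0.0104) = 0.102
Q = 2.46e+05, so δQ = 0.102 × 2.46e+05 = 25100.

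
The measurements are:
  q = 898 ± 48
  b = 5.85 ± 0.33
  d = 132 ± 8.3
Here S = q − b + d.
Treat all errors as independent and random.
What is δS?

Each term contributes (cᵢ δxᵢ)² to (δS)²:
  (δq)² = 2300;  (δb)² = 0.109;  (δd)² = 68.9
δS = √(2370) = 48.7

48.7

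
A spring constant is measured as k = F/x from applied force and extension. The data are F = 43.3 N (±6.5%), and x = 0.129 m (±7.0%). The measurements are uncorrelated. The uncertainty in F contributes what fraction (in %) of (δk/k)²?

46.3%

(δk/k)² = (1·δF/F)² + (-1·δx/x)²
  F term: (1×0.0650)² = 0.00423
  x term: (-1×0.0700)² = 0.00490
Total = 0.00913. Share from F = 0.00423/0.00913 = 0.463.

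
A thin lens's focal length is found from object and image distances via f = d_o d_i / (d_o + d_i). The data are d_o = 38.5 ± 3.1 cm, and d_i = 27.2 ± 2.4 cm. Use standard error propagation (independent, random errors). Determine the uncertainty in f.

∂f/∂d_o = (d_i/(d_o+d_i))² = 0.171;  ∂f/∂d_i = (d_o/(d_o+d_i))² = 0.343
δf = √((∂f/∂d_o · δd_o)² + (∂f/∂d_i · δd_i)²) = √(0.282 + 0.679) = 0.981 cm

0.981 cm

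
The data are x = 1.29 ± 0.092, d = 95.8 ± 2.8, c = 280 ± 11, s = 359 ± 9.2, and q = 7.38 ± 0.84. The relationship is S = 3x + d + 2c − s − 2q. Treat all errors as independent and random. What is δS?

24.1

Absolute uncertainties add in quadrature for a linear combination:
  (3·δx)² = 0.0762;  (δd)² = 7.84;  (2·δc)² = 484;  (δs)² = 84.6;  (2·δq)² = 2.82
δS = √(579) = 24.1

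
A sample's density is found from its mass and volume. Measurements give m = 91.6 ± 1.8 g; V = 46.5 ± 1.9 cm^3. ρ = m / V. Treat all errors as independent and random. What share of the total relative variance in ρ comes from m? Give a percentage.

18.8%

(δρ/ρ)² = (1·δm/m)² + (-1·δV/V)²
  m term: (1×0.0197)² = 0.000386
  V term: (-1×0.0409)² = 0.00167
Total = 0.00206. Share from m = 0.000386/0.00206 = 0.188.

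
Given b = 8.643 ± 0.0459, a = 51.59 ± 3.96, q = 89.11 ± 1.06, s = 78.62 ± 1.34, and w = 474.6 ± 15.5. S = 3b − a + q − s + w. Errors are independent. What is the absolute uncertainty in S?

16.1

For a sum/difference, combine absolute errors in quadrature:
  (3·δb)² = 0.0190;  (δa)² = 15.7;  (δq)² = 1.12;  (δs)² = 1.80;  (δw)² = 240
δS = √(259) = 16.1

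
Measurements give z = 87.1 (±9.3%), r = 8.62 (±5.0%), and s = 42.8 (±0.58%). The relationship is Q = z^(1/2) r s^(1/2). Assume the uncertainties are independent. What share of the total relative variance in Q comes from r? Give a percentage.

53.5%

(δQ/Q)² = (½·δz/z)² + (1·δr/r)² + (½·δs/s)²
  z term: (0.5×0.0930)² = 0.00216
  r term: (1×0.0500)² = 0.00250
  s term: (0.5×0.00580)² = 8.41e-06
Total = 0.00467. Share from r = 0.00250/0.00467 = 0.535.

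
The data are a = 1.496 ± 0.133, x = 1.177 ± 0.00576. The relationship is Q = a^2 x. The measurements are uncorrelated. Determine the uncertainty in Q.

Since Q is a product/quotient, work with relative uncertainties:
  (2·δa/a)² = (2×0.0889)² = 0.0316;  (1·δx/x)² = (1×0.00489)² = 2.39e-05
δQ/Q = √(0.0316) = 0.178
Q = 2.634, so δQ = 0.178 × 2.634 = 0.469.

0.469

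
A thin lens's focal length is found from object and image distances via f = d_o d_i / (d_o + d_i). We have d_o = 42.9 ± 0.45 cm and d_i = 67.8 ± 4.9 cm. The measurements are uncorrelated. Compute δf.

∂f/∂d_o = (d_i/(d_o+d_i))² = 0.375;  ∂f/∂d_i = (d_o/(d_o+d_i))² = 0.150
δf = √((∂f/∂d_o · δd_o)² + (∂f/∂d_i · δd_i)²) = √(0.0285 + 0.542) = 0.755 cm

0.755 cm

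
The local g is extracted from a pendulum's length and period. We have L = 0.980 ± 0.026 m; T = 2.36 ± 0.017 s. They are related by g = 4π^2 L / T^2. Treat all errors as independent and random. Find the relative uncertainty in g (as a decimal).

0.0302

Relative error in a monomial: (δg/g)² = Σ (nᵢ · δxᵢ/xᵢ)².
  (1·δL/L)² = (1×0.0265)² = 0.000704;  (-2·δT/T)² = (-2×0.00720)² = 0.000208
δg/g = √(0.000911) = 0.0302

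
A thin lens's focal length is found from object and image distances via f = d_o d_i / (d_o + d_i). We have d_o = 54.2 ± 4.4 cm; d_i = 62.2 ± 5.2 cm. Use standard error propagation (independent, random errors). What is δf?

∂f/∂d_o = (d_i/(d_o+d_i))² = 0.286;  ∂f/∂d_i = (d_o/(d_o+d_i))² = 0.217
δf = √((∂f/∂d_o · δd_o)² + (∂f/∂d_i · δd_i)²) = √(1.58 + 1.27) = 1.69 cm

1.69 cm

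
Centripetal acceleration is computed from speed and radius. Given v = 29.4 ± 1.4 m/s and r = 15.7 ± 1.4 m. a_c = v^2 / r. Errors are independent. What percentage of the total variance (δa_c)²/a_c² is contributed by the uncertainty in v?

(δa_c/a_c)² = (2·δv/v)² + (-1·δr/r)²
  v term: (2×0.0476)² = 0.00907
  r term: (-1×0.0892)² = 0.00795
Total = 0.0170. Share from v = 0.00907/0.0170 = 0.533.

53.3%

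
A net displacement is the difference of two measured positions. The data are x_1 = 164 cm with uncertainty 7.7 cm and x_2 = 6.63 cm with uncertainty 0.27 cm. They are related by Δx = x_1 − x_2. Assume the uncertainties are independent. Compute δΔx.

7.70 cm

Sums and differences: (δΔx)² = Σ (cᵢ δxᵢ)².
  (δx_1)² = 59.3;  (δx_2)² = 0.0729
δΔx = √(59.4) = 7.70 cm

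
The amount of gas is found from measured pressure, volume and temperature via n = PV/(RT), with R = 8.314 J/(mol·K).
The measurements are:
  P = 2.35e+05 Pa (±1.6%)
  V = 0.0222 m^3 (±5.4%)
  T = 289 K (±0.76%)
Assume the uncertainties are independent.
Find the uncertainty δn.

0.123 mol

Products/powers → add relative errors in quadrature, weighted by exponent:
  (1·δP/P)² = (1×0.0160)² = 0.000256;  (1·δV/V)² = (1×0.0540)² = 0.00292;  (-1·δT/T)² = (-1×0.00760)² = 5.78e-05
δn/n = √(0.00323) = 0.0568
n = 2.17 mol, so δn = 0.0568 × 2.17 = 0.123 mol.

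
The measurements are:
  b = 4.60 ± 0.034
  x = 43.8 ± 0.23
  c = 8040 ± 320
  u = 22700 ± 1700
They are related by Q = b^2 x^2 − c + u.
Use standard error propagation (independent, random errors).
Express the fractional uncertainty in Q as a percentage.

3.40%

Let p = b^2·x^2 = 40600. δp/p = √((2·δb/b)² + (2·δx/x)²) = √(0.000219 + 0.000110) = 0.0181, so δp = 736.
Q = p − c + u: δQ = √(δp² + δc² + δu²) = √(5.42e+05 + 1.02e+05 + 2.89e+06) = 1880
Q = 55300, so δQ/Q = 1880/55300 = 0.0340.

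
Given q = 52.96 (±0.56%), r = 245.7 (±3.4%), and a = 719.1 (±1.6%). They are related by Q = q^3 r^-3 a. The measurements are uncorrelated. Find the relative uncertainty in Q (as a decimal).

0.105

Each factor contributes (exponent × relative error)² to (δQ/Q)²:
  (3·δq/q)² = (3×0.00560)² = 0.000282;  (-3·δr/r)² = (-3×0.0340)² = 0.0104;  (1·δa/a)² = (1×0.0160)² = 0.000256
δQ/Q = √(0.0109) = 0.105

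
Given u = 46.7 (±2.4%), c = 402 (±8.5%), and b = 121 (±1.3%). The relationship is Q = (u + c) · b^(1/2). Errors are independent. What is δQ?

377

Let w = u + c = 449. δw = √(δu² + δc²) = √(1.26 + 1170) = 34.2, so δw/w = 0.0762.
Q is then a monomial in w, b:
δQ/Q = √((δw/w)² + (½·δb/b)²) = √(0.00581 + 4.23e-05) = 0.0765
Q = 4940, so δQ = 0.0765 × 4940 = 377.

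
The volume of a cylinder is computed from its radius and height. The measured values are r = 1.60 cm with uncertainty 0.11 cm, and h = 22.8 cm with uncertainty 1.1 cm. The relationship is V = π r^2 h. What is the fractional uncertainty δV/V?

0.146

Since V is a product/quotient, work with relative uncertainties:
  (2·δr/r)² = (2×0.0687)² = 0.0189;  (1·δh/h)² = (1×0.0482)² = 0.00233
δV/V = √(0.0212) = 0.146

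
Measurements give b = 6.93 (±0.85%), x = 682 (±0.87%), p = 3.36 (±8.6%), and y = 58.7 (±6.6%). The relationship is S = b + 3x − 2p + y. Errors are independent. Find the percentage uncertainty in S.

Each term contributes (cᵢ δxᵢ)² to (δS)²:
  (δb)² = 0.00347;  (3·δx)² = 317;  (2·δp)² = 0.334;  (δy)² = 15.0
δS = √(332) = 18.2
S = 2100, so δS/S = 18.2/2100 = 0.00866.

0.866%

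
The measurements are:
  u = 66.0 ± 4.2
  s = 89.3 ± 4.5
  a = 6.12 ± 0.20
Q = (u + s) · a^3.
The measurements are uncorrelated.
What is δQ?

Let w = u + s = 155. δw = √(δu² + δs²) = √(17.6 + 20.2) = 6.16, so δw/w = 0.0396.
Q is then a monomial in w, a:
δQ/Q = √((δw/w)² + (3·δa/a)²) = √(0.00157 + 0.00961) = 0.106
Q = 35600, so δQ = 0.106 × 35600 = 3760.

3760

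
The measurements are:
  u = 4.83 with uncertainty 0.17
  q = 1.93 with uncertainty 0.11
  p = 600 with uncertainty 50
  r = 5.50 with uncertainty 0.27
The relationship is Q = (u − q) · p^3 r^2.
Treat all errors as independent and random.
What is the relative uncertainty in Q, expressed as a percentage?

Let w = u − q = 2.90. δw = √(δu² + δq²) = √(0.0289 + 0.0121) = 0.202, so δw/w = 0.0698.
Q is then a monomial in w, p, r:
δQ/Q = √((δw/w)² + (3·δp/p)² + (2·δr/r)²) = √(0.00488 + 0.0625 + 0.00964) = 0.278

27.8%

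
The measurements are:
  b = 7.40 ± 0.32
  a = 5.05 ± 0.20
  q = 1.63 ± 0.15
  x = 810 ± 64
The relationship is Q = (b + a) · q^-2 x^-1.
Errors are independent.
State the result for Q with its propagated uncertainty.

Let u = b + a = 12.4. δu = √(δb² + δa²) = √(0.102 + 0.0400) = 0.377, so δu/u = 0.0303.
Q is then a monomial in u, q, x:
δQ/Q = √((δu/u)² + (-2·δq/q)² + (-1·δx/x)²) = √(0.000919 + 0.0339 + 0.00624) = 0.203
Q = 0.00579, so δQ = 0.203 × 0.00579 = 0.00117.

0.00579 ± 0.00117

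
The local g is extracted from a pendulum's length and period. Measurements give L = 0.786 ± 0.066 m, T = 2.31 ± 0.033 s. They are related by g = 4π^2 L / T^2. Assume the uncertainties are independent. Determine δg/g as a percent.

Products/powers → add relative errors in quadrature, weighted by exponent:
  (1·δL/L)² = (1×0.0840)² = 0.00705;  (-2·δT/T)² = (-2×0.0143)² = 0.000816
δg/g = √(0.00787) = 0.0887

8.87%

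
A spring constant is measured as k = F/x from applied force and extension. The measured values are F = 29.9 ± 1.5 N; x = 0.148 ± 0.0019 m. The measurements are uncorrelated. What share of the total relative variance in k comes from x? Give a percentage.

(δk/k)² = (1·δF/F)² + (-1·δx/x)²
  F term: (1×0.0502)² = 0.00252
  x term: (-1×0.0128)² = 0.000165
Total = 0.00268. Share from x = 0.000165/0.00268 = 0.0615.

6.15%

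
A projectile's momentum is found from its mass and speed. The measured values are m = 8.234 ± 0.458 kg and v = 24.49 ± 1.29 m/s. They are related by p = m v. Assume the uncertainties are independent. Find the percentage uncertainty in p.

For a monomial p ∝ m, v, fractional errors add in quadrature:
  (1·δm/m)² = (1×0.0556)² = 0.00309;  (1·δv/v)² = (1×0.0527)² = 0.00277
δp/p = √(0.00587) = 0.0766

7.66%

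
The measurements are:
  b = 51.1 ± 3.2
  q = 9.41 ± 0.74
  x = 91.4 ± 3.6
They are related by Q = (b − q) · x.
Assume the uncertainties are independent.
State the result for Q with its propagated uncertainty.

3810 ± 336

Let u = b − q = 41.7. δu = √(δb² + δq²) = √(10.2 + 0.548) = 3.28, so δu/u = 0.0788.
Q is then a monomial in u, x:
δQ/Q = √((δu/u)² + (1·δx/x)²) = √(0.00621 + 0.00155) = 0.0881
Q = 3810, so δQ = 0.0881 × 3810 = 336.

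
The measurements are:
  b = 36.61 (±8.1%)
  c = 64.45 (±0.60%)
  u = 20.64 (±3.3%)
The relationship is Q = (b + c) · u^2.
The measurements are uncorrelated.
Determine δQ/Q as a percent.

7.23%

Let w = b + c = 101.1. δw = √(δb² + δc²) = √(8.79 + 0.150) = 2.99, so δw/w = 0.0296.
Q is then a monomial in w, u:
δQ/Q = √((δw/w)² + (2·δu/u)²) = √(0.000876 + 0.00436) = 0.0723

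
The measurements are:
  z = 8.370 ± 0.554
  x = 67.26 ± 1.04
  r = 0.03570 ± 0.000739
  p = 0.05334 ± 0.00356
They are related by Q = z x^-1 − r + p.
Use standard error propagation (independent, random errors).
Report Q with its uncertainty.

0.1421 ± 0.00921

Let w = z·x^-1 = 0.1244. δw/w = √((1·δz/z)² + (-1·δx/x)²) = √(0.00438 + 0.000239) = 0.0680, so δw = 0.00846.
Q = w − r + p: δQ = √(δw² + δr² + δp²) = √(7.15e-05 + 5.46e-07 + 1.27e-05) = 0.00921
Q = 0.1421.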